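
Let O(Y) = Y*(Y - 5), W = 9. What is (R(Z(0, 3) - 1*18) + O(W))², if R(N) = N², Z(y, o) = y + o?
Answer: 68121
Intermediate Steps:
Z(y, o) = o + y
O(Y) = Y*(-5 + Y)
(R(Z(0, 3) - 1*18) + O(W))² = (((3 + 0) - 1*18)² + 9*(-5 + 9))² = ((3 - 18)² + 9*4)² = ((-15)² + 36)² = (225 + 36)² = 261² = 68121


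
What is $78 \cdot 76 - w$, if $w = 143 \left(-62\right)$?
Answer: $14794$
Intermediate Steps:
$w = -8866$
$78 \cdot 76 - w = 78 \cdot 76 - -8866 = 5928 + 8866 = 14794$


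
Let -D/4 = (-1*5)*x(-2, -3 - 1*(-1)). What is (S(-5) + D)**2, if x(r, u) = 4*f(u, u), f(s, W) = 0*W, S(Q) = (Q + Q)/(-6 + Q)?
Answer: 100/121 ≈ 0.82645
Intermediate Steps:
S(Q) = 2*Q/(-6 + Q) (S(Q) = (2*Q)/(-6 + Q) = 2*Q/(-6 + Q))
f(s, W) = 0
x(r, u) = 0 (x(r, u) = 4*0 = 0)
D = 0 (D = -4*(-1*5)*0 = -(-20)*0 = -4*0 = 0)
(S(-5) + D)**2 = (2*(-5)/(-6 - 5) + 0)**2 = (2*(-5)/(-11) + 0)**2 = (2*(-5)*(-1/11) + 0)**2 = (10/11 + 0)**2 = (10/11)**2 = 100/121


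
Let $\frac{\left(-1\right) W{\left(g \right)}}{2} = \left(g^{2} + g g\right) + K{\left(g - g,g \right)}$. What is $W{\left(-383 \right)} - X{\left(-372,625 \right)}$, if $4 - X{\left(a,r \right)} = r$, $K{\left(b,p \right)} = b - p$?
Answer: $-586901$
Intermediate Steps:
$X{\left(a,r \right)} = 4 - r$
$W{\left(g \right)} = - 4 g^{2} + 2 g$ ($W{\left(g \right)} = - 2 \left(\left(g^{2} + g g\right) + \left(\left(g - g\right) - g\right)\right) = - 2 \left(\left(g^{2} + g^{2}\right) + \left(0 - g\right)\right) = - 2 \left(2 g^{2} - g\right) = - 2 \left(- g + 2 g^{2}\right) = - 4 g^{2} + 2 g$)
$W{\left(-383 \right)} - X{\left(-372,625 \right)} = 2 \left(-383\right) \left(1 - -766\right) - \left(4 - 625\right) = 2 \left(-383\right) \left(1 + 766\right) - \left(4 - 625\right) = 2 \left(-383\right) 767 - -621 = -587522 + 621 = -586901$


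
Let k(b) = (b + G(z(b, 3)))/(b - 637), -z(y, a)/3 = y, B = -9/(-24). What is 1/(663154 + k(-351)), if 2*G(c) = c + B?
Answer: 15808/10483135621 ≈ 1.5079e-6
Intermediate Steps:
B = 3/8 (B = -9*(-1/24) = 3/8 ≈ 0.37500)
z(y, a) = -3*y
G(c) = 3/16 + c/2 (G(c) = (c + 3/8)/2 = (3/8 + c)/2 = 3/16 + c/2)
k(b) = (3/16 - b/2)/(-637 + b) (k(b) = (b + (3/16 + (-3*b)/2))/(b - 637) = (b + (3/16 - 3*b/2))/(-637 + b) = (3/16 - b/2)/(-637 + b))
1/(663154 + k(-351)) = 1/(663154 + (3 - 8*(-351))/(16*(-637 - 351))) = 1/(663154 + (1/16)*(3 + 2808)/(-988)) = 1/(663154 + (1/16)*(-1/988)*2811) = 1/(663154 - 2811/15808) = 1/(10483135621/15808) = 15808/10483135621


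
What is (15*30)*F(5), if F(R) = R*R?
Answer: 11250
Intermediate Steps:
F(R) = R²
(15*30)*F(5) = (15*30)*5² = 450*25 = 11250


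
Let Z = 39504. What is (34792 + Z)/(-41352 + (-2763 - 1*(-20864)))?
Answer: -74296/23251 ≈ -3.1954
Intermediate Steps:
(34792 + Z)/(-41352 + (-2763 - 1*(-20864))) = (34792 + 39504)/(-41352 + (-2763 - 1*(-20864))) = 74296/(-41352 + (-2763 + 20864)) = 74296/(-41352 + 18101) = 74296/(-23251) = 74296*(-1/23251) = -74296/23251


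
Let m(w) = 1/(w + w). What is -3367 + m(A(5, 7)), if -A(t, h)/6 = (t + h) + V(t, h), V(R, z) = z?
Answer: -767677/228 ≈ -3367.0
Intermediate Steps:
A(t, h) = -12*h - 6*t (A(t, h) = -6*((t + h) + h) = -6*((h + t) + h) = -6*(t + 2*h) = -12*h - 6*t)
m(w) = 1/(2*w)
-3367 + m(A(5, 7)) = -3367 + 1/(2*(-12*7 - 6*5)) = -3367 + 1/(2*(-84 - 30)) = -3367 + (½)/(-114) = -3367 + (½)*(-1/114) = -3367 - 1/228 = -767677/228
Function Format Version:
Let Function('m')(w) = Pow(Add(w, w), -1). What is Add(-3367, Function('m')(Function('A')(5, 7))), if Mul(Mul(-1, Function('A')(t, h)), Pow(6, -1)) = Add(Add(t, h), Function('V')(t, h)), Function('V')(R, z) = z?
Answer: Rational(-767677, 228) ≈ -3367.0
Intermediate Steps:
Function('A')(t, h) = Add(Mul(-12, h), Mul(-6, t)) (Function('A')(t, h) = Mul(-6, Add(Add(t, h), h)) = Mul(-6, Add(Add(h, t), h)) = Mul(-6, Add(t, Mul(2, h))) = Add(Mul(-12, h), Mul(-6, t)))
Function('m')(w) = Mul(Rational(1, 2), Pow(w, -1)) (Function('m')(w) = Pow(Mul(2, w), -1) = Mul(Rational(1, 2), Pow(w, -1)))
Add(-3367, Function('m')(Function('A')(5, 7))) = Add(-3367, Mul(Rational(1, 2), Pow(Add(Mul(-12, 7), Mul(-6, 5)), -1))) = Add(-3367, Mul(Rational(1, 2), Pow(Add(-84, -30), -1))) = Add(-3367, Mul(Rational(1, 2), Pow(-114, -1))) = Add(-3367, Mul(Rational(1, 2), Rational(-1, 114))) = Add(-3367, Rational(-1, 228)) = Rational(-767677, 228)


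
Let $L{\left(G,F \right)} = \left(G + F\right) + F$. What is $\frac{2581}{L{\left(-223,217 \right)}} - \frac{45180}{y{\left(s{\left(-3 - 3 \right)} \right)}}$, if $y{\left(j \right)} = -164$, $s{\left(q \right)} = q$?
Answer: $\frac{2489066}{8651} \approx 287.72$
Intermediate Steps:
$L{\left(G,F \right)} = G + 2 F$ ($L{\left(G,F \right)} = \left(F + G\right) + F = G + 2 F$)
$\frac{2581}{L{\left(-223,217 \right)}} - \frac{45180}{y{\left(s{\left(-3 - 3 \right)} \right)}} = \frac{2581}{-223 + 2 \cdot 217} - \frac{45180}{-164} = \frac{2581}{-223 + 434} - - \frac{11295}{41} = \frac{2581}{211} + \frac{11295}{41} = \frac{2489066}{8651}$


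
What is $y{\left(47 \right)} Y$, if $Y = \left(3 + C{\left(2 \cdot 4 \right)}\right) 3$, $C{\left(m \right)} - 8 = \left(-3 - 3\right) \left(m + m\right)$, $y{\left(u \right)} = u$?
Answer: $-11985$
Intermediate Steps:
$C{\left(m \right)} = 8 - 12 m$ ($C{\left(m \right)} = 8 + \left(-3 - 3\right) \left(m + m\right) = 8 - 6 \cdot 2 m = 8 - 12 m$)
$Y = -255$ ($Y = \left(3 + \left(8 - 12 \cdot 2 \cdot 4\right)\right) 3 = \left(3 + \left(8 - 96\right)\right) 3 = \left(3 - 88\right) 3 = \left(-85\right) 3 = -255$)
$y{\left(47 \right)} Y = 47 \left(-255\right) = -11985$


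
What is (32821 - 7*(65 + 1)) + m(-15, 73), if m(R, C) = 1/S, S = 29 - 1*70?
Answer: 1326718/41 ≈ 32359.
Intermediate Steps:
S = -41 (S = 29 - 70 = -41)
m(R, C) = -1/41 (m(R, C) = 1/(-41) = -1/41)
(32821 - 7*(65 + 1)) + m(-15, 73) = (32821 - 7*(65 + 1)) - 1/41 = (32821 - 7*66) - 1/41 = (32821 - 462) - 1/41 = 32359 - 1/41 = 1326718/41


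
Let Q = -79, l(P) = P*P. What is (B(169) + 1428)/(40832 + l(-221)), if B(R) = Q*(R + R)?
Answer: -25274/89673 ≈ -0.28185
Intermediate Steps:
l(P) = P²
B(R) = -158*R (B(R) = -79*(R + R) = -158*R)
(B(169) + 1428)/(40832 + l(-221)) = (-158*169 + 1428)/(40832 + (-221)²) = (-26702 + 1428)/(40832 + 48841) = -25274/89673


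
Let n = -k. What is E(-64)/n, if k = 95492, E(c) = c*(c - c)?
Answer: 0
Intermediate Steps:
E(c) = 0 (E(c) = c*0 = 0)
n = -95492 (n = -1*95492 = -95492)
E(-64)/n = 0/(-95492) = 0*(-1/95492) = 0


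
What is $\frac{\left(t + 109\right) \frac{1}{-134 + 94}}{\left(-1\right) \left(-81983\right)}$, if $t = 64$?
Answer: $- \frac{173}{3279320} \approx -5.2755 \cdot 10^{-5}$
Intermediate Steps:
$\frac{\left(t + 109\right) \frac{1}{-134 + 94}}{\left(-1\right) \left(-81983\right)} = \frac{\left(64 + 109\right) \frac{1}{-134 + 94}}{\left(-1\right) \left(-81983\right)} = \frac{173 \frac{1}{-40}}{81983} = 173 \left(- \frac{1}{40}\right) \frac{1}{81983} = \left(- \frac{173}{40}\right) \frac{1}{81983} = - \frac{173}{3279320}$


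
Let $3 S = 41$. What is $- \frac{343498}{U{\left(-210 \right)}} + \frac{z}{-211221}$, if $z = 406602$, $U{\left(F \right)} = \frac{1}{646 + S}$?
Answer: $- \frac{5317938871244}{23469} \approx -2.2659 \cdot 10^{8}$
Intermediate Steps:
$S = \frac{41}{3}$ ($S = \frac{1}{3} \cdot 41 = \frac{41}{3} \approx 13.667$)
$U{\left(F \right)} = \frac{3}{1979}$ ($U{\left(F \right)} = \frac{1}{646 + \frac{41}{3}} = \frac{1}{\frac{1979}{3}} = \frac{3}{1979}$)
$- \frac{343498}{U{\left(-210 \right)}} + \frac{z}{-211221} = - \frac{343498}{\frac{3}{1979}} + \frac{406602}{-211221} = \left(-343498\right) \frac{1979}{3} + 406602 \left(- \frac{1}{211221}\right) = - \frac{679782542}{3} - \frac{45178}{23469} = - \frac{5317938871244}{23469}$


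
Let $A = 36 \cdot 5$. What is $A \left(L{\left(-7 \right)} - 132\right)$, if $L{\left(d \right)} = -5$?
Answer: $-24660$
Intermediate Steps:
$A = 180$
$A \left(L{\left(-7 \right)} - 132\right) = 180 \left(-5 - 132\right) = 180 \left(-137\right) = -24660$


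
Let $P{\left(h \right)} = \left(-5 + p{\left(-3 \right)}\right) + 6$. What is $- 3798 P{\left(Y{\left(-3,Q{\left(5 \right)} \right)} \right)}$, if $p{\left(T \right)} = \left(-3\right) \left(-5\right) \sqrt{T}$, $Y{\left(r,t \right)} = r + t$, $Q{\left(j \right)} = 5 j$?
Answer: $-3798 - 56970 i \sqrt{3} \approx -3798.0 - 98675.0 i$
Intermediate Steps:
$p{\left(T \right)} = 15 \sqrt{T}$
$P{\left(h \right)} = 1 + 15 i \sqrt{3}$ ($P{\left(h \right)} = \left(-5 + 15 \sqrt{-3}\right) + 6 = \left(-5 + 15 i \sqrt{3}\right) + 6 = 1 + 15 i \sqrt{3}$)
$- 3798 P{\left(Y{\left(-3,Q{\left(5 \right)} \right)} \right)} = - 3798 \left(1 + 15 i \sqrt{3}\right) = -3798 - 56970 i \sqrt{3}$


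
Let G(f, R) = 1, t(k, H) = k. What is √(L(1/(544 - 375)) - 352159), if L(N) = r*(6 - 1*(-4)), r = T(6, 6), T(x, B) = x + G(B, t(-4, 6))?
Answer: 3*I*√39121 ≈ 593.37*I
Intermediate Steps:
T(x, B) = 1 + x (T(x, B) = x + 1 = 1 + x)
r = 7 (r = 1 + 6 = 7)
L(N) = 70 (L(N) = 7*(6 - 1*(-4)) = 7*(6 + 4) = 7*10 = 70)
√(L(1/(544 - 375)) - 352159) = √(70 - 352159) = √(-352089) = 3*I*√39121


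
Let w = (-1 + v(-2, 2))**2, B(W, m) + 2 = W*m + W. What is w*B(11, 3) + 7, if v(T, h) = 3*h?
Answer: 1057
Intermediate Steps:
B(W, m) = -2 + W + W*m (B(W, m) = -2 + (W*m + W) = -2 + (W + W*m) = -2 + W + W*m)
w = 25 (w = (-1 + 3*2)**2 = (-1 + 6)**2 = 5**2 = 25)
w*B(11, 3) + 7 = 25*(-2 + 11 + 11*3) + 7 = 25*(-2 + 11 + 33) + 7 = 25*42 + 7 = 1050 + 7 = 1057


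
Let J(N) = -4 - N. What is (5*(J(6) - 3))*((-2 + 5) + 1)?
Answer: -260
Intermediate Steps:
(5*(J(6) - 3))*((-2 + 5) + 1) = (5*((-4 - 1*6) - 3))*((-2 + 5) + 1) = (5*((-4 - 6) - 3))*(3 + 1) = (5*(-10 - 3))*4 = (5*(-13))*4 = -65*4 = -260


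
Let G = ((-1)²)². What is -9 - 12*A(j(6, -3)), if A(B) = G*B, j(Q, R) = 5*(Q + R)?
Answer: -189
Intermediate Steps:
j(Q, R) = 5*Q + 5*R
G = 1 (G = 1² = 1)
A(B) = B (A(B) = 1*B = B)
-9 - 12*A(j(6, -3)) = -9 - 12*(5*6 + 5*(-3)) = -9 - 12*(30 - 15) = -9 - 12*15 = -9 - 180 = -189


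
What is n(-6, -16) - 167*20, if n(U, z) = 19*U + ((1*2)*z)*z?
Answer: -2942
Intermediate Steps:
n(U, z) = 2*z² + 19*U (n(U, z) = 19*U + (2*z)*z = 19*U + 2*z² = 2*z² + 19*U)
n(-6, -16) - 167*20 = (2*(-16)² + 19*(-6)) - 167*20 = (2*256 - 114) - 3340 = (512 - 114) - 3340 = 398 - 3340 = -2942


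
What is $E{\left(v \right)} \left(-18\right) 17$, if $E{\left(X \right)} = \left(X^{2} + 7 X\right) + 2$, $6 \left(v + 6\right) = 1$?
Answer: $\frac{2941}{2} \approx 1470.5$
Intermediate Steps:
$v = - \frac{35}{6}$ ($v = -6 + \frac{1}{6} \cdot 1 = -6 + \frac{1}{6} = - \frac{35}{6} \approx -5.8333$)
$E{\left(X \right)} = 2 + X^{2} + 7 X$
$E{\left(v \right)} \left(-18\right) 17 = \left(2 + \left(- \frac{35}{6}\right)^{2} + 7 \left(- \frac{35}{6}\right)\right) \left(-18\right) 17 = \left(2 + \frac{1225}{36} - \frac{245}{6}\right) \left(-18\right) 17 = \left(- \frac{173}{36}\right) \left(-18\right) 17 = \frac{173}{2} \cdot 17 = \frac{2941}{2}$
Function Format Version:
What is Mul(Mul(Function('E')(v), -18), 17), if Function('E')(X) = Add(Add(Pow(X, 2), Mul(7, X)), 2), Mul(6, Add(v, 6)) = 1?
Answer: Rational(2941, 2) ≈ 1470.5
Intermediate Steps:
v = Rational(-35, 6) (v = Add(-6, Mul(Rational(1, 6), 1)) = Add(-6, Rational(1, 6)) = Rational(-35, 6) ≈ -5.8333)
Function('E')(X) = Add(2, Pow(X, 2), Mul(7, X))
Mul(Mul(Function('E')(v), -18), 17) = Mul(Mul(Add(2, Pow(Rational(-35, 6), 2), Mul(7, Rational(-35, 6))), -18), 17) = Mul(Mul(Add(2, Rational(1225, 36), Rational(-245, 6)), -18), 17) = Mul(Mul(Rational(-173, 36), -18), 17) = Mul(Rational(173, 2), 17) = Rational(2941, 2)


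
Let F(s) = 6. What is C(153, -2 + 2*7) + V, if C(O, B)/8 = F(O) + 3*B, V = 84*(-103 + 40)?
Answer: -4956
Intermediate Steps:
V = -5292 (V = 84*(-63) = -5292)
C(O, B) = 48 + 24*B (C(O, B) = 8*(6 + 3*B) = 48 + 24*B)
C(153, -2 + 2*7) + V = (48 + 24*(-2 + 2*7)) - 5292 = (48 + 24*(-2 + 14)) - 5292 = (48 + 24*12) - 5292 = (48 + 288) - 5292 = 336 - 5292 = -4956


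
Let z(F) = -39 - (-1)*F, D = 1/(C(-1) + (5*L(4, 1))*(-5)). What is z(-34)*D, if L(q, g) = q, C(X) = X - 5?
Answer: 73/106 ≈ 0.68868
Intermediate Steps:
C(X) = -5 + X
D = -1/106 (D = 1/((-5 - 1) + (5*4)*(-5)) = 1/(-6 + 20*(-5)) = 1/(-6 - 100) = 1/(-106) = -1/106 ≈ -0.0094340)
z(F) = -39 + F
z(-34)*D = (-39 - 34)*(-1/106) = -73*(-1/106) = 73/106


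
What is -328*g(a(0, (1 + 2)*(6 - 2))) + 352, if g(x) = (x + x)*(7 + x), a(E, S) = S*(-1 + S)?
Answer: -12035936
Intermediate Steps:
g(x) = 2*x*(7 + x) (g(x) = (2*x)*(7 + x) = 2*x*(7 + x))
-328*g(a(0, (1 + 2)*(6 - 2))) + 352 = -656*((1 + 2)*(6 - 2))*(-1 + (1 + 2)*(6 - 2))*(7 + ((1 + 2)*(6 - 2))*(-1 + (1 + 2)*(6 - 2))) + 352 = -656*(3*4)*(-1 + 3*4)*(7 + (3*4)*(-1 + 3*4)) + 352 = -656*12*(-1 + 12)*(7 + 12*(-1 + 12)) + 352 = -656*12*11*(7 + 12*11) + 352 = -656*132*(7 + 132) + 352 = -656*132*139 + 352 = -328*36696 + 352 = -12036288 + 352 = -12035936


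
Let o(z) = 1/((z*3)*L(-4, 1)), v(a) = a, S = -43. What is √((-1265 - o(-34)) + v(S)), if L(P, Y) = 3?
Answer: I*√13608398/102 ≈ 36.166*I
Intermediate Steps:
o(z) = 1/(9*z) (o(z) = 1/((z*3)*3) = 1/((3*z)*3) = 1/(9*z))
√((-1265 - o(-34)) + v(S)) = √((-1265 - 1/(9*(-34))) - 43) = √((-1265 - (-1)/(9*34)) - 43) = √((-1265 - 1*(-1/306)) - 43) = √((-1265 + 1/306) - 43) = √(-387089/306 - 43) = √(-400247/306) = I*√13608398/102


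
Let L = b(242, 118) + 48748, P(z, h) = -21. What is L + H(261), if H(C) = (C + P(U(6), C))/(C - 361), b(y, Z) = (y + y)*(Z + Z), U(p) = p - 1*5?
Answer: 814848/5 ≈ 1.6297e+5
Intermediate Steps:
U(p) = -5 + p (U(p) = p - 5 = -5 + p)
b(y, Z) = 4*Z*y (b(y, Z) = (2*y)*(2*Z) = 4*Z*y)
H(C) = (-21 + C)/(-361 + C) (H(C) = (C - 21)/(C - 361) = (-21 + C)/(-361 + C))
L = 162972 (L = 4*118*242 + 48748 = 114224 + 48748 = 162972)
L + H(261) = 162972 + (-21 + 261)/(-361 + 261) = 162972 + 240/(-100) = 162972 - 1/100*240 = 162972 - 12/5 = 814848/5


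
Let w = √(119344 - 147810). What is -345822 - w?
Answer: -345822 - I*√28466 ≈ -3.4582e+5 - 168.72*I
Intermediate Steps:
w = I*√28466 (w = √(-28466) = I*√28466 ≈ 168.72*I)
-345822 - w = -345822 - I*√28466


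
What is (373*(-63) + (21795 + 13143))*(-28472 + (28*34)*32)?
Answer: 22786488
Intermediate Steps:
(373*(-63) + (21795 + 13143))*(-28472 + (28*34)*32) = (-23499 + 34938)*(-28472 + 952*32) = 11439*(-28472 + 30464) = 11439*1992 = 22786488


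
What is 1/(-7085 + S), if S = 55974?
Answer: 1/48889 ≈ 2.0454e-5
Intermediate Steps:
1/(-7085 + S) = 1/(-7085 + 55974) = 1/48889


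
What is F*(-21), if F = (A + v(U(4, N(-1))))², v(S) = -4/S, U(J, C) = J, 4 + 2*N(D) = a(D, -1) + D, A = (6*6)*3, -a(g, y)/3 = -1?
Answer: -240429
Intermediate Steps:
a(g, y) = 3 (a(g, y) = -3*(-1) = 3)
A = 108 (A = 36*3 = 108)
N(D) = -½ + D/2 (N(D) = -2 + (3 + D)/2 = -2 + (3/2 + D/2) = -½ + D/2)
F = 11449 (F = (108 - 4/4)² = (108 - 4*¼)² = (108 - 1)² = 107² = 11449)
F*(-21) = 11449*(-21) = -240429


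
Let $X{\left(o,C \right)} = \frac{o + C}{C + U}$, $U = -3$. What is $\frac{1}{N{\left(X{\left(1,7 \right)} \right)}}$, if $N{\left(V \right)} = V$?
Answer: $\frac{1}{2} \approx 0.5$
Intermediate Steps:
$X{\left(o,C \right)} = \frac{C + o}{-3 + C}$ ($X{\left(o,C \right)} = \frac{o + C}{C - 3} = \frac{C + o}{-3 + C}$)
$\frac{1}{N{\left(X{\left(1,7 \right)} \right)}} = \frac{1}{\frac{1}{-3 + 7} \left(7 + 1\right)} = \frac{1}{\frac{1}{4} \cdot 8} = \frac{1}{2}$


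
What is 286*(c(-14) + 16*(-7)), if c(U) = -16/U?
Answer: -221936/7 ≈ -31705.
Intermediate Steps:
286*(c(-14) + 16*(-7)) = 286*(-16/(-14) + 16*(-7)) = 286*(-16*(-1/14) - 112) = 286*(8/7 - 112) = 286*(-776/7) = -221936/7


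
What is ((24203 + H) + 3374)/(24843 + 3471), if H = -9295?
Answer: 277/429 ≈ 0.64569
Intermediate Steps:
((24203 + H) + 3374)/(24843 + 3471) = ((24203 - 9295) + 3374)/(24843 + 3471) = (14908 + 3374)/28314 = 18282*(1/28314) = 277/429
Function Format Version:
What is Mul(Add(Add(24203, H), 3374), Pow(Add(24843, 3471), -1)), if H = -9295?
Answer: Rational(277, 429) ≈ 0.64569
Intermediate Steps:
Mul(Add(Add(24203, H), 3374), Pow(Add(24843, 3471), -1)) = Mul(Add(Add(24203, -9295), 3374), Pow(Add(24843, 3471), -1)) = Mul(Add(14908, 3374), Pow(28314, -1)) = Mul(18282, Rational(1, 28314)) = Rational(277, 429)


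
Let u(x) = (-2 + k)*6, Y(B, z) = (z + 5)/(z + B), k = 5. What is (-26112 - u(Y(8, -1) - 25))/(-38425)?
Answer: 5226/7685 ≈ 0.68003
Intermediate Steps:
Y(B, z) = (5 + z)/(B + z)
u(x) = 18 (u(x) = (-2 + 5)*6 = 3*6 = 18)
(-26112 - u(Y(8, -1) - 25))/(-38425) = (-26112 - 1*18)/(-38425) = (-26112 - 18)*(-1/38425) = -26130*(-1/38425) = 5226/7685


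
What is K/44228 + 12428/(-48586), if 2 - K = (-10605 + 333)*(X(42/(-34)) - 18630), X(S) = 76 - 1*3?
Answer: -2315472904439/537215402 ≈ -4310.1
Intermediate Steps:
X(S) = 73 (X(S) = 76 - 3 = 73)
K = -190617502 (K = 2 - (-10605 + 333)*(73 - 18630) = 2 - (-10272)*(-18557) = 2 - 1*190617504 = 2 - 190617504 = -190617502)
K/44228 + 12428/(-48586) = -190617502/44228 + 12428/(-48586) = -190617502*1/44228 + 12428*(-1/48586) = -95308751/22114 - 6214/24293 = -2315472904439/537215402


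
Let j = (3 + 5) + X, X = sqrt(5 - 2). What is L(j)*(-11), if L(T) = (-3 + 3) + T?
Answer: -88 - 11*sqrt(3) ≈ -107.05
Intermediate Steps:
X = sqrt(3) ≈ 1.7320
j = 8 + sqrt(3) (j = (3 + 5) + sqrt(3) = 8 + sqrt(3) ≈ 9.7321)
L(T) = T (L(T) = 0 + T = T)
L(j)*(-11) = (8 + sqrt(3))*(-11) = -88 - 11*sqrt(3)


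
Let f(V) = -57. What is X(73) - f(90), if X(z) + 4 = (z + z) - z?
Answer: 126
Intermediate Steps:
X(z) = -4 + z (X(z) = -4 + ((z + z) - z) = -4 + (2*z - z) = -4 + z)
X(73) - f(90) = (-4 + 73) - 1*(-57) = 69 + 57 = 126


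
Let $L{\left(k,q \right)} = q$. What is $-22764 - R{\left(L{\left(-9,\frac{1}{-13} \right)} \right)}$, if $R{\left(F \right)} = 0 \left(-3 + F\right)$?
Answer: $-22764$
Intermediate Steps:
$R{\left(F \right)} = 0$
$-22764 - R{\left(L{\left(-9,\frac{1}{-13} \right)} \right)} = -22764 - 0 = -22764 + 0 = -22764$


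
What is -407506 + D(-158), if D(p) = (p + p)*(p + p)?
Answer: -307650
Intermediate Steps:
D(p) = 4*p² (D(p) = (2*p)*(2*p) = 4*p²)
-407506 + D(-158) = -407506 + 4*(-158)² = -407506 + 4*24964 = -407506 + 99856 = -307650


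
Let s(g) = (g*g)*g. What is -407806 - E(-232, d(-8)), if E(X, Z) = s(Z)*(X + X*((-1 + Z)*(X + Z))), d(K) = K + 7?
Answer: -516150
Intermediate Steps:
s(g) = g³ (s(g) = g²*g = g³)
d(K) = 7 + K
E(X, Z) = Z³*(X + X*(-1 + Z)*(X + Z)) (E(X, Z) = Z³*(X + X*((-1 + Z)*(X + Z))) = Z³*(X + X*(-1 + Z)*(X + Z)))
-407806 - E(-232, d(-8)) = -407806 - (-232)*(7 - 8)³*(1 + (7 - 8)² - 1*(-232) - (7 - 8) - 232*(7 - 8)) = -407806 - (-232)*(-1)³*(1 + (-1)² + 232 - 1*(-1) - 232*(-1)) = -407806 - (-232)*(-1)*(1 + 1 + 232 + 1 + 232) = -407806 - (-232)*(-1)*467 = -407806 - 1*108344 = -407806 - 108344 = -516150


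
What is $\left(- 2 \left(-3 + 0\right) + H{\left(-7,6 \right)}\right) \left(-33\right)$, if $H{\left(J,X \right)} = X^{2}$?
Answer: $-1386$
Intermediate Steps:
$\left(- 2 \left(-3 + 0\right) + H{\left(-7,6 \right)}\right) \left(-33\right) = \left(- 2 \left(-3 + 0\right) + 6^{2}\right) \left(-33\right) = \left(\left(-2\right) \left(-3\right) + 36\right) \left(-33\right) = \left(6 + 36\right) \left(-33\right) = 42 \left(-33\right) = -1386$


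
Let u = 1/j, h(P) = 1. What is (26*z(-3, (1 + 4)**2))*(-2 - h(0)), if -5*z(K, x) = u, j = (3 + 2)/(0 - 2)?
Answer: -156/25 ≈ -6.2400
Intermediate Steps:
j = -5/2 (j = 5/(-2) = 5*(-1/2) = -5/2 ≈ -2.5000)
u = -2/5 (u = 1/(-5/2) = -2/5 ≈ -0.40000)
z(K, x) = 2/25 (z(K, x) = -1/5*(-2/5) = 2/25)
(26*z(-3, (1 + 4)**2))*(-2 - h(0)) = (26*(2/25))*(-2 - 1*1) = 52*(-2 - 1)/25 = (52/25)*(-3) = -156/25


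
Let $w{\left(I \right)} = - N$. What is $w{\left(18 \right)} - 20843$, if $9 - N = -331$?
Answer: $-21183$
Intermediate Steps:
$N = 340$ ($N = 9 - -331 = 9 + 331 = 340$)
$w{\left(I \right)} = -340$ ($w{\left(I \right)} = \left(-1\right) 340 = -340$)
$w{\left(18 \right)} - 20843 = -340 - 20843 = -21183$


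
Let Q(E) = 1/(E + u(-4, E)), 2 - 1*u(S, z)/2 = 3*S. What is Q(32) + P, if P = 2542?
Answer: 152521/60 ≈ 2542.0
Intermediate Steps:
u(S, z) = 4 - 6*S
Q(E) = 1/(28 + E) (Q(E) = 1/(E + (4 - 6*(-4))) = 1/(E + (4 + 24)) = 1/(E + 28) = 1/(28 + E))
Q(32) + P = 1/(28 + 32) + 2542 = 1/60 + 2542 = 152521/60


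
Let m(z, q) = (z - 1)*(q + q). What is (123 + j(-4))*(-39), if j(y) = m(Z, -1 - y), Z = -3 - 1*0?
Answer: -3861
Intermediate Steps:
Z = -3 (Z = -3 + 0 = -3)
m(z, q) = 2*q*(-1 + z) (m(z, q) = (-1 + z)*(2*q) = 2*q*(-1 + z))
j(y) = 8 + 8*y (j(y) = 2*(-1 - y)*(-1 - 3) = 2*(-1 - y)*(-4) = 8 + 8*y)
(123 + j(-4))*(-39) = (123 + (8 + 8*(-4)))*(-39) = (123 + (8 - 32))*(-39) = (123 - 24)*(-39) = 99*(-39) = -3861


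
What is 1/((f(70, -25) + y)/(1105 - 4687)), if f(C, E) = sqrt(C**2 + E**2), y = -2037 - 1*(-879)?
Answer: 4147956/1335439 + 17910*sqrt(221)/1335439 ≈ 3.3054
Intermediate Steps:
y = -1158 (y = -2037 + 879 = -1158)
1/((f(70, -25) + y)/(1105 - 4687)) = 1/((sqrt(70**2 + (-25)**2) - 1158)/(1105 - 4687)) = 1/((sqrt(4900 + 625) - 1158)/(-3582)) = 1/((sqrt(5525) - 1158)*(-1/3582)) = 1/((5*sqrt(221) - 1158)*(-1/3582)) = 1/((-1158 + 5*sqrt(221))*(-1/3582)) = 1/(193/597 - 5*sqrt(221)/3582)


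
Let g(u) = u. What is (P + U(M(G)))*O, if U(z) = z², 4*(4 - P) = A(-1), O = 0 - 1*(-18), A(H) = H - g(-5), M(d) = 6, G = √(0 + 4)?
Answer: 702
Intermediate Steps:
G = 2 (G = √4 = 2)
A(H) = 5 + H (A(H) = H - 1*(-5) = H + 5 = 5 + H)
O = 18 (O = 0 + 18 = 18)
P = 3 (P = 4 - (5 - 1)/4 = 4 - ¼*4 = 4 - 1 = 3)
(P + U(M(G)))*O = (3 + 6²)*18 = (3 + 36)*18 = 39*18 = 702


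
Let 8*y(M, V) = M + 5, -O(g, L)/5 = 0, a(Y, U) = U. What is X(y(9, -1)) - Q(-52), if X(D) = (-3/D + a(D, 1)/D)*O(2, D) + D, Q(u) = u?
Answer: 215/4 ≈ 53.750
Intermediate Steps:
O(g, L) = 0 (O(g, L) = -5*0 = 0)
y(M, V) = 5/8 + M/8 (y(M, V) = (M + 5)/8 = (5 + M)/8 = 5/8 + M/8)
X(D) = D (X(D) = (-3/D + 1/D)*0 + D = -2/D*0 + D = 0 + D = D)
X(y(9, -1)) - Q(-52) = (5/8 + (⅛)*9) - 1*(-52) = (5/8 + 9/8) + 52 = 7/4 + 52 = 215/4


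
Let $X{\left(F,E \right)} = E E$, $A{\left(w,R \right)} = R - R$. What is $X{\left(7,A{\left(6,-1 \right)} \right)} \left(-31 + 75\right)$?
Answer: $0$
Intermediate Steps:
$A{\left(w,R \right)} = 0$
$X{\left(F,E \right)} = E^{2}$
$X{\left(7,A{\left(6,-1 \right)} \right)} \left(-31 + 75\right) = 0^{2} \left(-31 + 75\right) = 0 \cdot 44 = 0$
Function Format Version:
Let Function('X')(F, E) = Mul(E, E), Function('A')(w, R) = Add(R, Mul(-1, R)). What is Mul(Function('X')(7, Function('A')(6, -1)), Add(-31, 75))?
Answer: 0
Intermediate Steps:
Function('A')(w, R) = 0
Function('X')(F, E) = Pow(E, 2)
Mul(Function('X')(7, Function('A')(6, -1)), Add(-31, 75)) = Mul(Pow(0, 2), Add(-31, 75)) = Mul(0, 44) = 0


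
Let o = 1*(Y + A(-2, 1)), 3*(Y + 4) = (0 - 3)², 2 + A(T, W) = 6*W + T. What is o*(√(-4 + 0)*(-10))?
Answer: -20*I ≈ -20.0*I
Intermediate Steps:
A(T, W) = -2 + T + 6*W (A(T, W) = -2 + (6*W + T) = -2 + (T + 6*W) = -2 + T + 6*W)
Y = -1 (Y = -4 + (0 - 3)²/3 = -4 + (⅓)*(-3)² = -4 + (⅓)*9 = -4 + 3 = -1)
o = 1 (o = 1*(-1 + (-2 - 2 + 6*1)) = 1*(-1 + (-2 - 2 + 6)) = 1*(-1 + 2) = 1*1 = 1)
o*(√(-4 + 0)*(-10)) = 1*(√(-4 + 0)*(-10)) = 1*(√(-4)*(-10)) = 1*((2*I)*(-10)) = 1*(-20*I) = -20*I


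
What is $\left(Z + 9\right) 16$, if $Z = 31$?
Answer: $640$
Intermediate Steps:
$\left(Z + 9\right) 16 = \left(31 + 9\right) 16 = 40 \cdot 16 = 640$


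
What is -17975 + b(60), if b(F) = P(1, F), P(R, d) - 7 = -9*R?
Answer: -17977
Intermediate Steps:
P(R, d) = 7 - 9*R
b(F) = -2 (b(F) = 7 - 9*1 = 7 - 9 = -2)
-17975 + b(60) = -17975 - 2 = -17977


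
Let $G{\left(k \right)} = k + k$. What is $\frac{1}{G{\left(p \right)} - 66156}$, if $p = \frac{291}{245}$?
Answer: $- \frac{245}{16207638} \approx -1.5116 \cdot 10^{-5}$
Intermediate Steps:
$p = \frac{291}{245}$ ($p = 291 \cdot \frac{1}{245} = \frac{291}{245} \approx 1.1878$)
$G{\left(k \right)} = 2 k$
$\frac{1}{G{\left(p \right)} - 66156} = \frac{1}{2 \cdot \frac{291}{245} - 66156} = \frac{1}{\frac{582}{245} - 66156} = \frac{1}{- \frac{16207638}{245}} = - \frac{245}{16207638}$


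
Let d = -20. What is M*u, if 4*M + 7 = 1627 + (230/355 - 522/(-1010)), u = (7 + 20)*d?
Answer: -1569425247/7171 ≈ -2.1886e+5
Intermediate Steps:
u = -540 (u = (7 + 20)*(-20) = 27*(-20) = -540)
M = 58126861/143420 (M = -7/4 + (1627 + (230/355 - 522/(-1010)))/4 = -7/4 + (1627 + (230*(1/355) - 522*(-1/1010)))/4 = -7/4 + (1627 + (46/71 + 261/505))/4 = -7/4 + (1627 + 41761/35855)/4 = -7/4 + (¼)*(58377846/35855) = -7/4 + 29188923/71710 = 58126861/143420 ≈ 405.29)
M*u = (58126861/143420)*(-540) = -1569425247/7171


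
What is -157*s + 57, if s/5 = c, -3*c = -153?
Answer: -39978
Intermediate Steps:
c = 51 (c = -⅓*(-153) = 51)
s = 255 (s = 5*51 = 255)
-157*s + 57 = -157*255 + 57 = -40035 + 57 = -39978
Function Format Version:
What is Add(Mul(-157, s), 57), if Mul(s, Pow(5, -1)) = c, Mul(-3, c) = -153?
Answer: -39978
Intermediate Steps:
c = 51 (c = Mul(Rational(-1, 3), -153) = 51)
s = 255 (s = Mul(5, 51) = 255)
Add(Mul(-157, s), 57) = Add(Mul(-157, 255), 57) = Add(-40035, 57) = -39978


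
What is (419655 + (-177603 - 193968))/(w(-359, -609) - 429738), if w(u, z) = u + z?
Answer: -24042/215353 ≈ -0.11164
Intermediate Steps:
(419655 + (-177603 - 193968))/(w(-359, -609) - 429738) = (419655 + (-177603 - 193968))/((-359 - 609) - 429738) = (419655 - 371571)/(-968 - 429738) = 48084/(-430706) = 48084*(-1/430706) = -24042/215353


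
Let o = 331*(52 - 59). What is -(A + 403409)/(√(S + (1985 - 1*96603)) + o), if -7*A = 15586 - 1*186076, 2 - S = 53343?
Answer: 991130843/5516448 + 2994353*I*√147959/38615136 ≈ 179.67 + 29.827*I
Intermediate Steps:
S = -53341 (S = 2 - 1*53343 = 2 - 53343 = -53341)
A = 170490/7 (A = -(15586 - 1*186076)/7 = -(15586 - 186076)/7 = -⅐*(-170490) = 170490/7 ≈ 24356.)
o = -2317 (o = 331*(-7) = -2317)
-(A + 403409)/(√(S + (1985 - 1*96603)) + o) = -(170490/7 + 403409)/(√(-53341 + (1985 - 1*96603)) - 2317) = -2994353/(7*(√(-53341 + (1985 - 96603)) - 2317)) = -2994353/(7*(√(-53341 - 94618) - 2317)) = -2994353/(7*(√(-147959) - 2317)) = -2994353/(7*(I*√147959 - 2317)) = -2994353/(7*(-2317 + I*√147959))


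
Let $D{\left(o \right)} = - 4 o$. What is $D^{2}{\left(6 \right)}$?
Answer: $576$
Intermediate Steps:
$D^{2}{\left(6 \right)} = \left(\left(-4\right) 6\right)^{2} = \left(-24\right)^{2} = 576$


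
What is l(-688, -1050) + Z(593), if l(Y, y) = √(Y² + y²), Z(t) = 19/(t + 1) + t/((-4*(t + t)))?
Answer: -221/2376 + 2*√393961 ≈ 1255.2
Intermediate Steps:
Z(t) = -⅛ + 19/(1 + t) (Z(t) = 19/(1 + t) + t/((-8*t)) = 19/(1 + t) + t*(-1/(8*t)) = 19/(1 + t) - ⅛ = -⅛ + 19/(1 + t))
l(-688, -1050) + Z(593) = √((-688)² + (-1050)²) + (151 - 1*593)/(8*(1 + 593)) = √(473344 + 1102500) + (⅛)*(151 - 593)/594 = √1575844 + (⅛)*(1/594)*(-442) = 2*√393961 - 221/2376 = -221/2376 + 2*√393961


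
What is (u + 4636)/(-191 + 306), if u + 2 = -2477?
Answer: 2157/115 ≈ 18.757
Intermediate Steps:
u = -2479 (u = -2 - 2477 = -2479)
(u + 4636)/(-191 + 306) = (-2479 + 4636)/(-191 + 306) = 2157/115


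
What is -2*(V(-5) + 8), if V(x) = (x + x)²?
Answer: -216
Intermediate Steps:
V(x) = 4*x² (V(x) = (2*x)² = 4*x²)
-2*(V(-5) + 8) = -2*(4*(-5)² + 8) = -2*(4*25 + 8) = -2*(100 + 8) = -2*108 = -216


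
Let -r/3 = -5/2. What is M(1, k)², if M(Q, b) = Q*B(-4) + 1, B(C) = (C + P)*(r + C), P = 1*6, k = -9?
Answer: 64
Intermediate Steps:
r = 15/2 (r = -(-15)/2 = -3*(-5/2) = 15/2 ≈ 7.5000)
P = 6
B(C) = (6 + C)*(15/2 + C) (B(C) = (C + 6)*(15/2 + C) = (6 + C)*(15/2 + C))
M(Q, b) = 1 + 7*Q (M(Q, b) = Q*(45 + (-4)² + (27/2)*(-4)) + 1 = Q*(45 + 16 - 54) + 1 = Q*7 + 1 = 7*Q + 1 = 1 + 7*Q)
M(1, k)² = (1 + 7*1)² = (1 + 7)² = 8² = 64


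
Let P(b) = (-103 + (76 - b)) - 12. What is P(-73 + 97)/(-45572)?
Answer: 63/45572 ≈ 0.0013824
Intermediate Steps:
P(b) = -39 - b (P(b) = (-27 - b) - 12 = -39 - b)
P(-73 + 97)/(-45572) = (-39 - (-73 + 97))/(-45572) = (-39 - 1*24)*(-1/45572) = (-39 - 24)*(-1/45572) = -63*(-1/45572) = 63/45572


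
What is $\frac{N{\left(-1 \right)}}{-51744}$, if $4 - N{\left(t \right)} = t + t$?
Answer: $- \frac{1}{8624} \approx -0.00011596$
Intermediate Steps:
$N{\left(t \right)} = 4 - 2 t$ ($N{\left(t \right)} = 4 - \left(t + t\right) = 4 - 2 t$)
$\frac{N{\left(-1 \right)}}{-51744} = \frac{4 - -2}{-51744} = \left(4 + 2\right) \left(- \frac{1}{51744}\right) = 6 \left(- \frac{1}{51744}\right) = - \frac{1}{8624}$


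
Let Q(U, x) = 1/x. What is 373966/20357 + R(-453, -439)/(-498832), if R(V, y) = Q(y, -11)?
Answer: 2052008305189/111701953264 ≈ 18.370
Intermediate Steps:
R(V, y) = -1/11 (R(V, y) = 1/(-11) = -1/11)
373966/20357 + R(-453, -439)/(-498832) = 373966/20357 - 1/11/(-498832) = 373966*(1/20357) - 1/11*(-1/498832) = 373966/20357 + 1/5487152 = 2052008305189/111701953264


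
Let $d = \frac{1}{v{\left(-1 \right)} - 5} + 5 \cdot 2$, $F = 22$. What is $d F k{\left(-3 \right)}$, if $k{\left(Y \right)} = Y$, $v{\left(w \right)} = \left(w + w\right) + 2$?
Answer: $- \frac{3234}{5} \approx -646.8$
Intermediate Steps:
$v{\left(w \right)} = 2 + 2 w$ ($v{\left(w \right)} = 2 w + 2 = 2 + 2 w$)
$d = \frac{49}{5}$ ($d = \frac{1}{\left(2 + 2 \left(-1\right)\right) - 5} + 5 \cdot 2 = \frac{1}{\left(2 - 2\right) - 5} + 10 = \frac{1}{0 - 5} + 10 = \frac{1}{-5} + 10 = - \frac{1}{5} + 10 = \frac{49}{5} \approx 9.8$)
$d F k{\left(-3 \right)} = \frac{49}{5} \cdot 22 \left(-3\right) = \frac{1078}{5} \left(-3\right) = - \frac{3234}{5}$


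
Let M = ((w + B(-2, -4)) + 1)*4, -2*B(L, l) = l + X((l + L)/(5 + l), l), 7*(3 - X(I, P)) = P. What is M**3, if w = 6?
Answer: 8242408/343 ≈ 24030.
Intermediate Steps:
X(I, P) = 3 - P/7
B(L, l) = -3/2 - 3*l/7 (B(L, l) = -(l + (3 - l/7))/2 = -(3 + 6*l/7)/2 = -3/2 - 3*l/7)
M = 202/7 (M = ((6 + (-3/2 - 3/7*(-4))) + 1)*4 = ((6 + (-3/2 + 12/7)) + 1)*4 = ((6 + 3/14) + 1)*4 = (87/14 + 1)*4 = (101/14)*4 = 202/7 ≈ 28.857)
M**3 = (202/7)**3 = 8242408/343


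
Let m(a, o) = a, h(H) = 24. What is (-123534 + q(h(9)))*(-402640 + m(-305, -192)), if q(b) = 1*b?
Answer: 49767736950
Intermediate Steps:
q(b) = b
(-123534 + q(h(9)))*(-402640 + m(-305, -192)) = (-123534 + 24)*(-402640 - 305) = -123510*(-402945) = 49767736950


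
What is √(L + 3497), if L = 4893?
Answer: √8390 ≈ 91.597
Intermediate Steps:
√(L + 3497) = √(4893 + 3497) = √8390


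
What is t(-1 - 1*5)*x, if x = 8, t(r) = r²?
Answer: 288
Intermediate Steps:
t(-1 - 1*5)*x = (-1 - 1*5)²*8 = (-1 - 5)²*8 = (-6)²*8 = 36*8 = 288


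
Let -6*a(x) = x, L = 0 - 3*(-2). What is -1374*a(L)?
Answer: 1374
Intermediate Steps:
L = 6 (L = 0 + 6 = 6)
a(x) = -x/6
-1374*a(L) = -(-229)*6 = -1374*(-1) = 1374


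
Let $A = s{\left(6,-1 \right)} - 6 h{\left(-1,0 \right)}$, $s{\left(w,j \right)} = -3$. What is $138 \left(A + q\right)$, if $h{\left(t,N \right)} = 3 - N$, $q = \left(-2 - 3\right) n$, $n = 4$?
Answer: $-5658$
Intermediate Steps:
$q = -20$ ($q = \left(-2 - 3\right) 4 = \left(-5\right) 4 = -20$)
$A = -21$ ($A = -3 - 6 \left(3 - 0\right) = -3 - 6 \left(3 + 0\right) = -3 - 18 = -21$)
$138 \left(A + q\right) = 138 \left(-21 - 20\right) = 138 \left(-41\right) = -5658$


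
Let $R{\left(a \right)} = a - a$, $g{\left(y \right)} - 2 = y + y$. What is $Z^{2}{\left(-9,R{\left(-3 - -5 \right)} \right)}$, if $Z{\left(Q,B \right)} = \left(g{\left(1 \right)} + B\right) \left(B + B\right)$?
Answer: $0$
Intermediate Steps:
$g{\left(y \right)} = 2 + 2 y$ ($g{\left(y \right)} = 2 + \left(y + y\right) = 2 + 2 y$)
$R{\left(a \right)} = 0$
$Z{\left(Q,B \right)} = 2 B \left(4 + B\right)$ ($Z{\left(Q,B \right)} = \left(\left(2 + 2 \cdot 1\right) + B\right) \left(B + B\right) = \left(\left(2 + 2\right) + B\right) 2 B = \left(4 + B\right) 2 B = 2 B \left(4 + B\right)$)
$Z^{2}{\left(-9,R{\left(-3 - -5 \right)} \right)} = \left(2 \cdot 0 \left(4 + 0\right)\right)^{2} = \left(2 \cdot 0 \cdot 4\right)^{2} = 0^{2} = 0$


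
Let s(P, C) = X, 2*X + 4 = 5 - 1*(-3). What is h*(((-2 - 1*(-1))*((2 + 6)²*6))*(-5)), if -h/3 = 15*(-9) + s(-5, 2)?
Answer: 766080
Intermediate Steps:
X = 2 (X = -2 + (5 - 1*(-3))/2 = -2 + (5 + 3)/2 = -2 + (½)*8 = -2 + 4 = 2)
s(P, C) = 2
h = 399 (h = -3*(15*(-9) + 2) = -3*(-135 + 2) = -3*(-133) = 399)
h*(((-2 - 1*(-1))*((2 + 6)²*6))*(-5)) = 399*(((-2 - 1*(-1))*((2 + 6)²*6))*(-5)) = 399*(((-2 + 1)*(8²*6))*(-5)) = 399*(-64*6*(-5)) = 399*(-1*384*(-5)) = 399*(-384*(-5)) = 399*1920 = 766080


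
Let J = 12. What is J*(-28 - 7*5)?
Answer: -756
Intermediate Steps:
J*(-28 - 7*5) = 12*(-28 - 7*5) = 12*(-28 - 35) = 12*(-63) = -756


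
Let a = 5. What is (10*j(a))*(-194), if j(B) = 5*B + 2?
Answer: -52380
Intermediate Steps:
j(B) = 2 + 5*B
(10*j(a))*(-194) = (10*(2 + 5*5))*(-194) = (10*(2 + 25))*(-194) = (10*27)*(-194) = 270*(-194) = -52380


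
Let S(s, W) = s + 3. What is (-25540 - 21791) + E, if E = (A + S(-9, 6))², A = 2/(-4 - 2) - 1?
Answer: -425495/9 ≈ -47277.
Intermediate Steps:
S(s, W) = 3 + s
A = -4/3 (A = 2/(-6) - 1 = 2*(-⅙) - 1 = -⅓ - 1 = -4/3 ≈ -1.3333)
E = 484/9 (E = (-4/3 + (3 - 9))² = (-4/3 - 6)² = (-22/3)² = 484/9 ≈ 53.778)
(-25540 - 21791) + E = (-25540 - 21791) + 484/9 = -47331 + 484/9 = -425495/9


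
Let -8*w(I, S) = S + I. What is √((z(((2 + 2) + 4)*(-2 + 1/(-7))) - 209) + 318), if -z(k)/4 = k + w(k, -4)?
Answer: √167 ≈ 12.923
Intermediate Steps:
w(I, S) = -I/8 - S/8 (w(I, S) = -(S + I)/8 = -(I + S)/8 = -I/8 - S/8)
z(k) = -2 - 7*k/2 (z(k) = -4*(k + (-k/8 - ⅛*(-4))) = -4*(k + (-k/8 + ½)) = -4*(k + (½ - k/8)) = -4*(½ + 7*k/8) = -2 - 7*k/2)
√((z(((2 + 2) + 4)*(-2 + 1/(-7))) - 209) + 318) = √(((-2 - 7*((2 + 2) + 4)*(-2 + 1/(-7))/2) - 209) + 318) = √(((-2 - 7*(4 + 4)*(-2 - ⅐)/2) - 209) + 318) = √(((-2 - 28*(-15)/7) - 209) + 318) = √(((-2 - 7/2*(-120/7)) - 209) + 318) = √(((-2 + 60) - 209) + 318) = √((58 - 209) + 318) = √(-151 + 318) = √167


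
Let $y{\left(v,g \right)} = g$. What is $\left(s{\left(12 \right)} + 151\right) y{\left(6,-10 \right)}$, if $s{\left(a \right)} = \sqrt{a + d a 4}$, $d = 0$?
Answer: $-1510 - 20 \sqrt{3} \approx -1544.6$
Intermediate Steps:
$s{\left(a \right)} = \sqrt{a}$ ($s{\left(a \right)} = \sqrt{a + 0 a 4} = \sqrt{a + 0 \cdot 4} = \sqrt{a + 0} = \sqrt{a}$)
$\left(s{\left(12 \right)} + 151\right) y{\left(6,-10 \right)} = \left(\sqrt{12} + 151\right) \left(-10\right) = \left(2 \sqrt{3} + 151\right) \left(-10\right) = \left(151 + 2 \sqrt{3}\right) \left(-10\right) = -1510 - 20 \sqrt{3}$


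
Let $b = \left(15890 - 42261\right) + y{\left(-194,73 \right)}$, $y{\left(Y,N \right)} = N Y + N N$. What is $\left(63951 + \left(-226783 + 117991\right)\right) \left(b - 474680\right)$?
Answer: $22863708444$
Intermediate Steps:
$y{\left(Y,N \right)} = N^{2} + N Y$ ($y{\left(Y,N \right)} = N Y + N^{2} = N^{2} + N Y$)
$b = -35204$ ($b = \left(15890 - 42261\right) + 73 \left(73 - 194\right) = -26371 + 73 \left(-121\right) = -26371 - 8833 = -35204$)
$\left(63951 + \left(-226783 + 117991\right)\right) \left(b - 474680\right) = \left(63951 + \left(-226783 + 117991\right)\right) \left(-35204 - 474680\right) = \left(63951 - 108792\right) \left(-509884\right) = \left(-44841\right) \left(-509884\right) = 22863708444$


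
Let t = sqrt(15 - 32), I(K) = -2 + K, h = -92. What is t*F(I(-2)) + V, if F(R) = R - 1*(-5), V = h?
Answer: -92 + I*sqrt(17) ≈ -92.0 + 4.1231*I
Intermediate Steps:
V = -92
F(R) = 5 + R (F(R) = R + 5 = 5 + R)
t = I*sqrt(17) (t = sqrt(-17) = I*sqrt(17) ≈ 4.1231*I)
t*F(I(-2)) + V = (I*sqrt(17))*(5 + (-2 - 2)) - 92 = (I*sqrt(17))*(5 - 4) - 92 = (I*sqrt(17))*1 - 92 = I*sqrt(17) - 92 = -92 + I*sqrt(17)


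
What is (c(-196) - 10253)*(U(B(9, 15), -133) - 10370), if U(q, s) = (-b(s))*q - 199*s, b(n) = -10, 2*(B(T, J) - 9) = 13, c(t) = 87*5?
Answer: -159562136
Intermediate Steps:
c(t) = 435
B(T, J) = 31/2 (B(T, J) = 9 + (1/2)*13 = 9 + 13/2 = 31/2)
U(q, s) = -199*s + 10*q (U(q, s) = (-1*(-10))*q - 199*s = 10*q - 199*s = -199*s + 10*q)
(c(-196) - 10253)*(U(B(9, 15), -133) - 10370) = (435 - 10253)*((-199*(-133) + 10*(31/2)) - 10370) = -9818*((26467 + 155) - 10370) = -9818*(26622 - 10370) = -9818*16252 = -159562136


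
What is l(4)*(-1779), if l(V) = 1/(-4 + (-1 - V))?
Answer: 593/3 ≈ 197.67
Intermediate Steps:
l(V) = 1/(-5 - V)
l(4)*(-1779) = -1/(5 + 4)*(-1779) = -1/9*(-1779) = 593/3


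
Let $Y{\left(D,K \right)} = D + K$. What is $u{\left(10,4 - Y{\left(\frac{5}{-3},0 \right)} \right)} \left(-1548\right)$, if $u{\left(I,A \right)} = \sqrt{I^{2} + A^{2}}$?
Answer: $- 516 \sqrt{1189} \approx -17793.0$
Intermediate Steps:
$u{\left(I,A \right)} = \sqrt{A^{2} + I^{2}}$
$u{\left(10,4 - Y{\left(\frac{5}{-3},0 \right)} \right)} \left(-1548\right) = \sqrt{\left(4 - \left(\frac{5}{-3} + 0\right)\right)^{2} + 10^{2}} \left(-1548\right) = \sqrt{\left(4 - \left(5 \left(- \frac{1}{3}\right) + 0\right)\right)^{2} + 100} \left(-1548\right) = \sqrt{\left(4 - \left(- \frac{5}{3} + 0\right)\right)^{2} + 100} \left(-1548\right) = \sqrt{\left(4 - - \frac{5}{3}\right)^{2} + 100} \left(-1548\right) = \sqrt{\left(4 + \frac{5}{3}\right)^{2} + 100} \left(-1548\right) = \sqrt{\left(\frac{17}{3}\right)^{2} + 100} \left(-1548\right) = \sqrt{\frac{289}{9} + 100} \left(-1548\right) = \sqrt{\frac{1189}{9}} \left(-1548\right) = \frac{\sqrt{1189}}{3} \left(-1548\right) = - 516 \sqrt{1189}$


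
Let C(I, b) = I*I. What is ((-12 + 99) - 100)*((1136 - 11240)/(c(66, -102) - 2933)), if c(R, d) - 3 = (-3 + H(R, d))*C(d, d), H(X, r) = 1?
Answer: -5052/913 ≈ -5.5334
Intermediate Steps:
C(I, b) = I²
c(R, d) = 3 - 2*d² (c(R, d) = 3 + (-3 + 1)*d² = 3 - 2*d²)
((-12 + 99) - 100)*((1136 - 11240)/(c(66, -102) - 2933)) = ((-12 + 99) - 100)*((1136 - 11240)/((3 - 2*(-102)²) - 2933)) = (87 - 100)*(-10104/((3 - 2*10404) - 2933)) = -(-131352)/((3 - 20808) - 2933) = -(-131352)/(-20805 - 2933) = -(-131352)/(-23738) = -(-131352)*(-1)/23738 = -13*5052/11869 = -5052/913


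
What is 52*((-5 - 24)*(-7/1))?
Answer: 10556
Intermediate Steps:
52*((-5 - 24)*(-7/1)) = 52*(-(-203)) = 52*(-29*(-7)) = 52*203 = 10556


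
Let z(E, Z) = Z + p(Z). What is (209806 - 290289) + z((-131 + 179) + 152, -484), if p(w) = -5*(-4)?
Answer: -80947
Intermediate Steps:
p(w) = 20
z(E, Z) = 20 + Z (z(E, Z) = Z + 20 = 20 + Z)
(209806 - 290289) + z((-131 + 179) + 152, -484) = (209806 - 290289) + (20 - 484) = -80483 - 464 = -80947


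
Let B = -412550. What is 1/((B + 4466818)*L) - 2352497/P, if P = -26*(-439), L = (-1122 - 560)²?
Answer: -13491601937533782445/65459443525331024 ≈ -206.11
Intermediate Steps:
L = 2829124 (L = (-1682)² = 2829124)
P = 11414
1/((B + 4466818)*L) - 2352497/P = 1/((-412550 + 4466818)*2829124) - 2352497/11414 = (1/2829124)/4054268 - 2352497*1/11414 = (1/4054268)*(1/2829124) - 2352497/11414 = 1/11470026901232 - 2352497/11414 = -13491601937533782445/65459443525331024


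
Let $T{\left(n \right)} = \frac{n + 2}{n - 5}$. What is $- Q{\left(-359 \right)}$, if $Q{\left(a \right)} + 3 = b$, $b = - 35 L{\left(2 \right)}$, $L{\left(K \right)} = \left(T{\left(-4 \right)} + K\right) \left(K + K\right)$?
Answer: $\frac{2827}{9} \approx 314.11$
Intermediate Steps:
$T{\left(n \right)} = \frac{2 + n}{-5 + n}$
$L{\left(K \right)} = 2 K \left(\frac{2}{9} + K\right)$ ($L{\left(K \right)} = \left(\frac{2 - 4}{-5 - 4} + K\right) \left(K + K\right) = \left(\frac{1}{-9} \left(-2\right) + K\right) 2 K = \left(\left(- \frac{1}{9}\right) \left(-2\right) + K\right) 2 K = \left(\frac{2}{9} + K\right) 2 K = 2 K \left(\frac{2}{9} + K\right)$)
$b = - \frac{2800}{9}$ ($b = - 35 \cdot \frac{2}{9} \cdot 2 \left(2 + 9 \cdot 2\right) = - 35 \cdot \frac{2}{9} \cdot 2 \left(2 + 18\right) = - 35 \cdot \frac{2}{9} \cdot 2 \cdot 20 = \left(-35\right) \frac{80}{9} = - \frac{2800}{9} \approx -311.11$)
$Q{\left(a \right)} = - \frac{2827}{9}$ ($Q{\left(a \right)} = -3 - \frac{2800}{9} = - \frac{2827}{9}$)
$- Q{\left(-359 \right)} = \left(-1\right) \left(- \frac{2827}{9}\right) = \frac{2827}{9}$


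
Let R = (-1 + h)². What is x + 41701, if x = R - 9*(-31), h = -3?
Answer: 41996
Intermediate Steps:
R = 16 (R = (-1 - 3)² = (-4)² = 16)
x = 295 (x = 16 - 9*(-31) = 16 + 279 = 295)
x + 41701 = 295 + 41701 = 41996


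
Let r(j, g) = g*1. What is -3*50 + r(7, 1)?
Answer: -149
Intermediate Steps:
r(j, g) = g
-3*50 + r(7, 1) = -3*50 + 1 = -150 + 1 = -149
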